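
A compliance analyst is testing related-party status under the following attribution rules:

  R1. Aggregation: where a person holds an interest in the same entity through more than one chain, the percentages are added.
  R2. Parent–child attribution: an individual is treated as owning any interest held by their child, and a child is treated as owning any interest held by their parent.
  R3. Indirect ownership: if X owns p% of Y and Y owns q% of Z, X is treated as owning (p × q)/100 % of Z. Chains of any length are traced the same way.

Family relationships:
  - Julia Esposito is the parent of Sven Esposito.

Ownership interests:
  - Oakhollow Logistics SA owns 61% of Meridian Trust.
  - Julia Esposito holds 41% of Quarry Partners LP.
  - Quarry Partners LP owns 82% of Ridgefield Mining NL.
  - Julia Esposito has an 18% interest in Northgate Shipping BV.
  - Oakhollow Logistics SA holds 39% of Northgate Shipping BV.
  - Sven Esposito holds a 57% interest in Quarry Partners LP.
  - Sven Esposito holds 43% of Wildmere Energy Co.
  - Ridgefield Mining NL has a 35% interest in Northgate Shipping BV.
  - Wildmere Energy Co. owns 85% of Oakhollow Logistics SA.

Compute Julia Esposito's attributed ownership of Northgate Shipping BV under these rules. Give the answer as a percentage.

By parent–child attribution (R2), Julia Esposito is treated as also owning Sven Esposito's interest in Quarry Partners LP, giving 41% + 57% = 98%.
By parent–child attribution (R2), Julia Esposito is treated as owning Sven Esposito's 43% interest in Wildmere Energy Co.
Chain via Quarry Partners LP → Ridgefield Mining NL (R3): 98% × 82% × 35% = 28.126% of Northgate Shipping BV.
Direct interest in Northgate Shipping BV: 18%.
Chain via Wildmere Energy Co. → Oakhollow Logistics SA (R3): 43% × 85% × 39% = 14.2545% of Northgate Shipping BV.
Aggregating (R1): 28.126% + 18% + 14.2545% = 60.3805%.

60.3805%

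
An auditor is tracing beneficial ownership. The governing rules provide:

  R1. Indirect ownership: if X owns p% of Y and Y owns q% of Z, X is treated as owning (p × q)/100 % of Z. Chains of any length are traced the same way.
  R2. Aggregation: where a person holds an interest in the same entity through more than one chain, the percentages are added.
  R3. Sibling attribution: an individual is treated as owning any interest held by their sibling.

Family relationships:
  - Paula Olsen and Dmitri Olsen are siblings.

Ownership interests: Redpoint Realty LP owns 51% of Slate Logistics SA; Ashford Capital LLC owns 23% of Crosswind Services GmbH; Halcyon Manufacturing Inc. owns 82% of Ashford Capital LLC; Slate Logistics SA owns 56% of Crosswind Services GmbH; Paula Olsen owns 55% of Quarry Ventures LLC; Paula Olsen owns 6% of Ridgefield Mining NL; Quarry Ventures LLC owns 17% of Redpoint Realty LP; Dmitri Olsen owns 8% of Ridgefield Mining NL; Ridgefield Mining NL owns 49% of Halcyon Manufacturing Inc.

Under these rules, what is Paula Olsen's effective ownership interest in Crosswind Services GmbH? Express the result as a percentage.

3.964156%

By sibling attribution (R3), Paula Olsen is treated as also owning Dmitri Olsen's interest in Ridgefield Mining NL, giving 6% + 8% = 14%.
Chain via Ridgefield Mining NL → Halcyon Manufacturing Inc. → Ashford Capital LLC (R1): 14% × 49% × 82% × 23% = 1.293796% of Crosswind Services GmbH.
Chain via Quarry Ventures LLC → Redpoint Realty LP → Slate Logistics SA (R1): 55% × 17% × 51% × 56% = 2.67036% of Crosswind Services GmbH.
Aggregating (R2): 1.293796% + 2.67036% = 3.964156%.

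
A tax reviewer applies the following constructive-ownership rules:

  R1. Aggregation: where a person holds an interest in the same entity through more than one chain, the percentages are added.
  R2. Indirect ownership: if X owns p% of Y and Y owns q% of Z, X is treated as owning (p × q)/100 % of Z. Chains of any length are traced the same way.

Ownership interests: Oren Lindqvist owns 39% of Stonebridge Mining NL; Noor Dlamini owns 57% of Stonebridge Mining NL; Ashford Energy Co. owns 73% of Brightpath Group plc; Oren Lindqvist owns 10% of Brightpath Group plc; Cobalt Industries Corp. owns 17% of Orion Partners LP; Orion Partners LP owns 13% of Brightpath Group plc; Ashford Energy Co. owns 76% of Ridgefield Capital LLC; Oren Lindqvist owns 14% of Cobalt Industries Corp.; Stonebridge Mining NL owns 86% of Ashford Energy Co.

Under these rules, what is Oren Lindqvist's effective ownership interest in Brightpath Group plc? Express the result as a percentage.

34.7936%

Chain via Cobalt Industries Corp. → Orion Partners LP (R2): 14% × 17% × 13% = 0.3094% of Brightpath Group plc.
Chain via Stonebridge Mining NL → Ashford Energy Co. (R2): 39% × 86% × 73% = 24.4842% of Brightpath Group plc.
Direct interest in Brightpath Group plc: 10%.
Aggregating (R1): 0.3094% + 24.4842% + 10% = 34.7936%.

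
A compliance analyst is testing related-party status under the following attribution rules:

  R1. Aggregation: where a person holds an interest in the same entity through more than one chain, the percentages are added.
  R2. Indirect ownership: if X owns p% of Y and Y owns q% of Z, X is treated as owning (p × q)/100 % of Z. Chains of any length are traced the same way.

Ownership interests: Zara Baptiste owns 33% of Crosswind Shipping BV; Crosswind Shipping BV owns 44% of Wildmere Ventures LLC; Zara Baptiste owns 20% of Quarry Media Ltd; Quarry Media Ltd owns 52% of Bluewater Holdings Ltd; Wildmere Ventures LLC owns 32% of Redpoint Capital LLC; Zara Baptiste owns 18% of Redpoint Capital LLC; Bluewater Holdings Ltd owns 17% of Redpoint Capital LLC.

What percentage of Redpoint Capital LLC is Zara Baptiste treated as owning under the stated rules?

24.4144%

Chain via Crosswind Shipping BV → Wildmere Ventures LLC (R2): 33% × 44% × 32% = 4.6464% of Redpoint Capital LLC.
Chain via Quarry Media Ltd → Bluewater Holdings Ltd (R2): 20% × 52% × 17% = 1.768% of Redpoint Capital LLC.
Direct interest in Redpoint Capital LLC: 18%.
Aggregating (R1): 4.6464% + 1.768% + 18% = 24.4144%.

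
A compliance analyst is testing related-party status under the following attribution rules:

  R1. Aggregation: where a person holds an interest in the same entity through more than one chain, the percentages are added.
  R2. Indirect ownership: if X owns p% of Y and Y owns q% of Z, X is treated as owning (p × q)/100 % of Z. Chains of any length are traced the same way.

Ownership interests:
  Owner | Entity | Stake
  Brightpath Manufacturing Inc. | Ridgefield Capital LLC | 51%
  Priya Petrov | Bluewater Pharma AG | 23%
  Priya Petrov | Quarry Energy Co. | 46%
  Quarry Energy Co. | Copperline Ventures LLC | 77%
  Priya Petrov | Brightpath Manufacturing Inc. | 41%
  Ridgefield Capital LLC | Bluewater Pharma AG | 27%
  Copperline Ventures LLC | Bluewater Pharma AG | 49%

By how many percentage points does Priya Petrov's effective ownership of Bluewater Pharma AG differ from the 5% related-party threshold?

Chain via Quarry Energy Co. → Copperline Ventures LLC (R2): 46% × 77% × 49% = 17.3558% of Bluewater Pharma AG.
Chain via Brightpath Manufacturing Inc. → Ridgefield Capital LLC (R2): 41% × 51% × 27% = 5.6457% of Bluewater Pharma AG.
Direct interest in Bluewater Pharma AG: 23%.
Aggregating (R1): 17.3558% + 5.6457% + 23% = 46.0015%.
46.0015% exceeds the 5% threshold by 41.0015 percentage points.

41.0015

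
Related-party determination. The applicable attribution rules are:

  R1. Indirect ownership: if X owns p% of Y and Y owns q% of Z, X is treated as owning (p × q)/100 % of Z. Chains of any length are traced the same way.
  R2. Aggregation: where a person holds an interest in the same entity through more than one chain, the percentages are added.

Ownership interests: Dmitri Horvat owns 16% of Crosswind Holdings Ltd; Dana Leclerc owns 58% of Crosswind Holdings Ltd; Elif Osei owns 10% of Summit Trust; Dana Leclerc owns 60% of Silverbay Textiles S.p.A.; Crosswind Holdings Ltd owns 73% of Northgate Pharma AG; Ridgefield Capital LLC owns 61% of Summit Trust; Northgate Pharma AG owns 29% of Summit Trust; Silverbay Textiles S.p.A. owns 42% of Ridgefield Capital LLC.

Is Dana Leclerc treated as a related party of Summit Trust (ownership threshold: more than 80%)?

Chain via Crosswind Holdings Ltd → Northgate Pharma AG (R1): 58% × 73% × 29% = 12.2786% of Summit Trust.
Chain via Silverbay Textiles S.p.A. → Ridgefield Capital LLC (R1): 60% × 42% × 61% = 15.372% of Summit Trust.
Aggregating (R2): 12.2786% + 15.372% = 27.6506%.
27.6506% does not exceed the 80% threshold, so Dana is not a related party to Summit Trust.

No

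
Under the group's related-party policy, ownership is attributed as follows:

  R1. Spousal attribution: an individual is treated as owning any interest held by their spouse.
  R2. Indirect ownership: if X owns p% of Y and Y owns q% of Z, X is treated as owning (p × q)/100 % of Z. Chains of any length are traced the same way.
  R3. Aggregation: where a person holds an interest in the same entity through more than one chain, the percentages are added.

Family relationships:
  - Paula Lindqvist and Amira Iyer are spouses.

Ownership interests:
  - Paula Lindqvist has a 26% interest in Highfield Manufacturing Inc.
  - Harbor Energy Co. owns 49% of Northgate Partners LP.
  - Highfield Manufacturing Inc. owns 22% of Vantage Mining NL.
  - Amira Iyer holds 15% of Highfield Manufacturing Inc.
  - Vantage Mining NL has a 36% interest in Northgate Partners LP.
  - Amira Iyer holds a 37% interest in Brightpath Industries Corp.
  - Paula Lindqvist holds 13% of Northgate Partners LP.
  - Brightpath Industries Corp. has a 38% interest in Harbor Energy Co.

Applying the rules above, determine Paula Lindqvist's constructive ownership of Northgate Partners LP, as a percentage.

By spousal attribution (R1), Paula Lindqvist is treated as also owning Amira Iyer's interest in Highfield Manufacturing Inc, giving 26% + 15% = 41%.
By spousal attribution (R1), Paula Lindqvist is treated as owning Amira Iyer's 37% interest in Brightpath Industries Corp.
Chain via Highfield Manufacturing Inc. → Vantage Mining NL (R2): 41% × 22% × 36% = 3.2472% of Northgate Partners LP.
Direct interest in Northgate Partners LP: 13%.
Chain via Brightpath Industries Corp. → Harbor Energy Co. (R2): 37% × 38% × 49% = 6.8894% of Northgate Partners LP.
Aggregating (R3): 3.2472% + 13% + 6.8894% = 23.1366%.

23.1366%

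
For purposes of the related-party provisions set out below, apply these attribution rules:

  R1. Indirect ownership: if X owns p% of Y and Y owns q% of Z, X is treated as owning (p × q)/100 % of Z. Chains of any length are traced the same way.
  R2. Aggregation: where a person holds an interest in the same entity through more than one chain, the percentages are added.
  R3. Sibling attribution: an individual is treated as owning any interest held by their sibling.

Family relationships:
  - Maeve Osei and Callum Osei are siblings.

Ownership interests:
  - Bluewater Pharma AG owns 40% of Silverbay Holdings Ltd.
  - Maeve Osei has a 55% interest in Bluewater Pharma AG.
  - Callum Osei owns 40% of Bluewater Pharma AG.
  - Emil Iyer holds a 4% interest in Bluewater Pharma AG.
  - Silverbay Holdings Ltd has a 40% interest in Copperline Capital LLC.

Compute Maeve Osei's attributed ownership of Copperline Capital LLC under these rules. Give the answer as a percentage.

15.2%

By sibling attribution (R3), Maeve Osei is treated as also owning Callum Osei's interest in Bluewater Pharma AG, giving 55% + 40% = 95%.
Chain via Bluewater Pharma AG → Silverbay Holdings Ltd (R1): 95% × 40% × 40% = 15.2% of Copperline Capital LLC.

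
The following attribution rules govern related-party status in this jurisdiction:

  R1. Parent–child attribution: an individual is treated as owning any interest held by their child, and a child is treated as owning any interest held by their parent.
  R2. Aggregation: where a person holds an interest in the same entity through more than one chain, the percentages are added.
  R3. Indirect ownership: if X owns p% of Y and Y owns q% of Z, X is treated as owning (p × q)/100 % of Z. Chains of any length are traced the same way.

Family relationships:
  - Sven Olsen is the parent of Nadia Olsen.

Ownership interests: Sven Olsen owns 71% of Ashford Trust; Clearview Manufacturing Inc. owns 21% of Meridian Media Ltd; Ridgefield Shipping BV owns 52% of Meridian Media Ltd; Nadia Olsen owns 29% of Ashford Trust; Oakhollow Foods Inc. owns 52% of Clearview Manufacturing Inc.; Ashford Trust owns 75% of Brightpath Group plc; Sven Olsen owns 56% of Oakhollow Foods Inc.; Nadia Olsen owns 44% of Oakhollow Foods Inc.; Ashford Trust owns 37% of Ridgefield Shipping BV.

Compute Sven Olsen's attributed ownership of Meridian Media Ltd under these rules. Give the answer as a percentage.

By parent–child attribution (R1), Sven Olsen is treated as also owning Nadia Olsen's interest in Oakhollow Foods Inc, giving 56% + 44% = 100%.
By parent–child attribution (R1), Sven Olsen is treated as also owning Nadia Olsen's interest in Ashford Trust, giving 71% + 29% = 100%.
Chain via Oakhollow Foods Inc. → Clearview Manufacturing Inc. (R3): 100% × 52% × 21% = 10.92% of Meridian Media Ltd.
Chain via Ashford Trust → Ridgefield Shipping BV (R3): 100% × 37% × 52% = 19.24% of Meridian Media Ltd.
Aggregating (R2): 10.92% + 19.24% = 30.16%.

30.16%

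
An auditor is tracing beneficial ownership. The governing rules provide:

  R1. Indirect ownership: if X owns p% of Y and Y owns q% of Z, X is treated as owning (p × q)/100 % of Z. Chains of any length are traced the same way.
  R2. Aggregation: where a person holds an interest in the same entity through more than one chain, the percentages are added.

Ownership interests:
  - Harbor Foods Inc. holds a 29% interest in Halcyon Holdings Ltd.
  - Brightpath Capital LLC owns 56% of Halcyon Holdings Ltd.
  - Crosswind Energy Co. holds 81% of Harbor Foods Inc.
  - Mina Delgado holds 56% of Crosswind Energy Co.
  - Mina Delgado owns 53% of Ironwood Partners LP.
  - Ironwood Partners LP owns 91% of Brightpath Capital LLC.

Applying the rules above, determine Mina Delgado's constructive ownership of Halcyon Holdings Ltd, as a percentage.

40.1632%

Chain via Crosswind Energy Co. → Harbor Foods Inc. (R1): 56% × 81% × 29% = 13.1544% of Halcyon Holdings Ltd.
Chain via Ironwood Partners LP → Brightpath Capital LLC (R1): 53% × 91% × 56% = 27.0088% of Halcyon Holdings Ltd.
Aggregating (R2): 13.1544% + 27.0088% = 40.1632%.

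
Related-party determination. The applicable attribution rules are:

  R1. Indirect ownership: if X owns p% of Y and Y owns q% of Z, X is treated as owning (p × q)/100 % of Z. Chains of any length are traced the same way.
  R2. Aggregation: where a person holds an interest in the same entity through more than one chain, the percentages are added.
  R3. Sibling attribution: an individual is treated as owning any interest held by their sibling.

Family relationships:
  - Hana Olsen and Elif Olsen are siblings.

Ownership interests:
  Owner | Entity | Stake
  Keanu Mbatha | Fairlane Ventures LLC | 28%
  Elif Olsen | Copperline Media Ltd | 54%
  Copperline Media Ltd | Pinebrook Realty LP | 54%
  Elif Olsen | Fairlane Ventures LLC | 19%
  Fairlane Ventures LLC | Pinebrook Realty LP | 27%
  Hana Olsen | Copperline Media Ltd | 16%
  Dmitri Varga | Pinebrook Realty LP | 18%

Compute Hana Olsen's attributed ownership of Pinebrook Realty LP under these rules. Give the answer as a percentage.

42.93%

By sibling attribution (R3), Hana Olsen is treated as also owning Elif Olsen's interest in Copperline Media Ltd, giving 16% + 54% = 70%.
By sibling attribution (R3), Hana Olsen is treated as owning Elif Olsen's 19% interest in Fairlane Ventures LLC.
Chain via Copperline Media Ltd (R1): 70% × 54% = 37.8% of Pinebrook Realty LP.
Chain via Fairlane Ventures LLC (R1): 19% × 27% = 5.13% of Pinebrook Realty LP.
Aggregating (R2): 37.8% + 5.13% = 42.93%.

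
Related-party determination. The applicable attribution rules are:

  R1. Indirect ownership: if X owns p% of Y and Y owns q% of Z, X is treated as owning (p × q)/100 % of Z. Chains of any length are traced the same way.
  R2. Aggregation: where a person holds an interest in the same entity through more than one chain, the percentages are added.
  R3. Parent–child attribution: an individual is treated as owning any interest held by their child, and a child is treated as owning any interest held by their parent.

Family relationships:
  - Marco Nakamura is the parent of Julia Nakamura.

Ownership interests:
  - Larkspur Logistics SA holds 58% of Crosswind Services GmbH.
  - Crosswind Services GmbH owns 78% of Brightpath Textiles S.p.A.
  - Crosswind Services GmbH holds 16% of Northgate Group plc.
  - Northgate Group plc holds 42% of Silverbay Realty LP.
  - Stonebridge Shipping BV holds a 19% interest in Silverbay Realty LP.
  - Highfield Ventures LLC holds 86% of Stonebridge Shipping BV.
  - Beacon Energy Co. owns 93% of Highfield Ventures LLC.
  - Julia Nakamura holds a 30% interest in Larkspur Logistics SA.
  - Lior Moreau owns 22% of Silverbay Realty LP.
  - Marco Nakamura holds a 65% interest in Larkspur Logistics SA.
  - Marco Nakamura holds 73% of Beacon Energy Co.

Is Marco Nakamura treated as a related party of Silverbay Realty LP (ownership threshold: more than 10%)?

Yes

By parent–child attribution (R3), Marco Nakamura is treated as also owning Julia Nakamura's interest in Larkspur Logistics SA, giving 65% + 30% = 95%.
Chain via Larkspur Logistics SA → Crosswind Services GmbH → Northgate Group plc (R1): 95% × 58% × 16% × 42% = 3.70272% of Silverbay Realty LP.
Chain via Beacon Energy Co. → Highfield Ventures LLC → Stonebridge Shipping BV (R1): 73% × 93% × 86% × 19% = 11.093226% of Silverbay Realty LP.
Aggregating (R2): 3.70272% + 11.093226% = 14.795946%.
14.795946% exceeds the 10% threshold, so Marco is a related party to Silverbay Realty LP.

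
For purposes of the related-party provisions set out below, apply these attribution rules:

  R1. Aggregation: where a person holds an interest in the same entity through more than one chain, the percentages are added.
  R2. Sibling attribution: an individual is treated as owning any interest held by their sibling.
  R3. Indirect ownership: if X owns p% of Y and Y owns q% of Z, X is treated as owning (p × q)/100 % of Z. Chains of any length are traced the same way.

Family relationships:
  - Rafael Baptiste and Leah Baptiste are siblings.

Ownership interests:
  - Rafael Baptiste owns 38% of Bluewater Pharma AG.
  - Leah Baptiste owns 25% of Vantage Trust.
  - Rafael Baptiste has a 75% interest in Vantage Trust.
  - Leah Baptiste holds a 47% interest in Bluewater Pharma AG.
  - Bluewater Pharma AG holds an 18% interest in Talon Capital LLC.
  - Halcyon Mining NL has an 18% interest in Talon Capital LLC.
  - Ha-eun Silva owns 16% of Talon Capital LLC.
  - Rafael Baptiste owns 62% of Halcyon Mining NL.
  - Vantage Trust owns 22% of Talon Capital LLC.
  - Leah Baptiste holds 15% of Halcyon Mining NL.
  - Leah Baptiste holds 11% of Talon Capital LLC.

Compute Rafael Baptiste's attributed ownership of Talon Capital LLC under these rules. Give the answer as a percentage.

62.16%

By sibling attribution (R2), Rafael Baptiste is treated as also owning Leah Baptiste's interest in Halcyon Mining NL, giving 62% + 15% = 77%.
By sibling attribution (R2), Rafael Baptiste is treated as also owning Leah Baptiste's interest in Vantage Trust, giving 75% + 25% = 100%.
By sibling attribution (R2), Rafael Baptiste is treated as also owning Leah Baptiste's interest in Bluewater Pharma AG, giving 38% + 47% = 85%.
By sibling attribution (R2), Rafael Baptiste is treated as owning Leah Baptiste's 11% interest in Talon Capital LLC.
Chain via Halcyon Mining NL (R3): 77% × 18% = 13.86% of Talon Capital LLC.
Chain via Vantage Trust (R3): 100% × 22% = 22% of Talon Capital LLC.
Chain via Bluewater Pharma AG (R3): 85% × 18% = 15.3% of Talon Capital LLC.
Direct interest in Talon Capital LLC: 11%.
Aggregating (R1): 13.86% + 22% + 15.3% + 11% = 62.16%.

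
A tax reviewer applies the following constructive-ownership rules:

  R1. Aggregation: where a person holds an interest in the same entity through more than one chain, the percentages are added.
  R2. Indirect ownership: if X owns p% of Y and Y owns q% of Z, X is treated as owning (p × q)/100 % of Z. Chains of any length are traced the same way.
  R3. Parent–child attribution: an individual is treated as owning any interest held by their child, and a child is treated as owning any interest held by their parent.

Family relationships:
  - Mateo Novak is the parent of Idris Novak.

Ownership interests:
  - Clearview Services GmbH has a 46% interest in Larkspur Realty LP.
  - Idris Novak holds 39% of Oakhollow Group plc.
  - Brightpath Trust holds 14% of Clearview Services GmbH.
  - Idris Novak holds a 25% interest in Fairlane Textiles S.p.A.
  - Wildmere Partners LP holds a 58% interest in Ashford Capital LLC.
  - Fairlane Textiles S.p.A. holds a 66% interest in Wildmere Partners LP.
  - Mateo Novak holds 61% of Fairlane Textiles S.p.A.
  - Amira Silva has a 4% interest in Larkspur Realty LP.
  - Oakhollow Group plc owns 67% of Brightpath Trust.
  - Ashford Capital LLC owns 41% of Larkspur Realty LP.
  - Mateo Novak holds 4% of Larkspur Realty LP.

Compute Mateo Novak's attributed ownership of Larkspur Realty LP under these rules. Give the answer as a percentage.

By parent–child attribution (R3), Mateo Novak is treated as also owning Idris Novak's interest in Fairlane Textiles S.p.A, giving 61% + 25% = 86%.
By parent–child attribution (R3), Mateo Novak is treated as owning Idris Novak's 39% interest in Oakhollow Group plc.
Chain via Fairlane Textiles S.p.A. → Wildmere Partners LP → Ashford Capital LLC (R2): 86% × 66% × 58% × 41% = 13.497528% of Larkspur Realty LP.
Direct interest in Larkspur Realty LP: 4%.
Chain via Oakhollow Group plc → Brightpath Trust → Clearview Services GmbH (R2): 39% × 67% × 14% × 46% = 1.682772% of Larkspur Realty LP.
Aggregating (R1): 13.497528% + 4% + 1.682772% = 19.1803%.

19.1803%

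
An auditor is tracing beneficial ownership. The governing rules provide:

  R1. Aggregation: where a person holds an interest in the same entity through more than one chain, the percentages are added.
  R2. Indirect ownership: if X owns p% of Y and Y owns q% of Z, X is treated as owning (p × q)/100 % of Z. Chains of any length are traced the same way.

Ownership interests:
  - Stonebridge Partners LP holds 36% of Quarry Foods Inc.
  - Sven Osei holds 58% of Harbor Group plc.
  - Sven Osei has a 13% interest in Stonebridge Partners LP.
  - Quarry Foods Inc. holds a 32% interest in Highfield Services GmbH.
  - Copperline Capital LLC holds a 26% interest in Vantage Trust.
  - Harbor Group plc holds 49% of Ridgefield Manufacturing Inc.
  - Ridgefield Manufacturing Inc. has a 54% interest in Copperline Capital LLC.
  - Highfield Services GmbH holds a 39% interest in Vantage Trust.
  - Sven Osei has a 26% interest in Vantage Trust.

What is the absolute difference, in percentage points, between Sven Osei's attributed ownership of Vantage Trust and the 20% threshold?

10.574232

Chain via Harbor Group plc → Ridgefield Manufacturing Inc. → Copperline Capital LLC (R2): 58% × 49% × 54% × 26% = 3.990168% of Vantage Trust.
Chain via Stonebridge Partners LP → Quarry Foods Inc. → Highfield Services GmbH (R2): 13% × 36% × 32% × 39% = 0.584064% of Vantage Trust.
Direct interest in Vantage Trust: 26%.
Aggregating (R1): 3.990168% + 0.584064% + 26% = 30.574232%.
30.574232% exceeds the 20% threshold by 10.574232 percentage points.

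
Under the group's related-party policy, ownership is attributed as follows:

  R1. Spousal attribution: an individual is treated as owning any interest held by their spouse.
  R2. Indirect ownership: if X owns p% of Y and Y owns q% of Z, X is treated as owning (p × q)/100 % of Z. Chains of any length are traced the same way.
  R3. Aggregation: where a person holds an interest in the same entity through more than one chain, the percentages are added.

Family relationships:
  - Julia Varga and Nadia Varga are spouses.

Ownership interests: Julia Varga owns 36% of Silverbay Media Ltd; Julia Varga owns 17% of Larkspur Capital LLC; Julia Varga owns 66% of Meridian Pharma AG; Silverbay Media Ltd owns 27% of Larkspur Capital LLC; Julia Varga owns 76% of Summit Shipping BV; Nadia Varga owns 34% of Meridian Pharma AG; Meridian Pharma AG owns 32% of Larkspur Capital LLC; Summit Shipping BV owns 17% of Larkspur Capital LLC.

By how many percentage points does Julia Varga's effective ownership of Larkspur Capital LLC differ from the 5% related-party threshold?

By spousal attribution (R1), Julia Varga is treated as also owning Nadia Varga's interest in Meridian Pharma AG, giving 66% + 34% = 100%.
Chain via Summit Shipping BV (R2): 76% × 17% = 12.92% of Larkspur Capital LLC.
Chain via Meridian Pharma AG (R2): 100% × 32% = 32% of Larkspur Capital LLC.
Chain via Silverbay Media Ltd (R2): 36% × 27% = 9.72% of Larkspur Capital LLC.
Direct interest in Larkspur Capital LLC: 17%.
Aggregating (R3): 12.92% + 32% + 9.72% + 17% = 71.64%.
71.64% exceeds the 5% threshold by 66.64 percentage points.

66.64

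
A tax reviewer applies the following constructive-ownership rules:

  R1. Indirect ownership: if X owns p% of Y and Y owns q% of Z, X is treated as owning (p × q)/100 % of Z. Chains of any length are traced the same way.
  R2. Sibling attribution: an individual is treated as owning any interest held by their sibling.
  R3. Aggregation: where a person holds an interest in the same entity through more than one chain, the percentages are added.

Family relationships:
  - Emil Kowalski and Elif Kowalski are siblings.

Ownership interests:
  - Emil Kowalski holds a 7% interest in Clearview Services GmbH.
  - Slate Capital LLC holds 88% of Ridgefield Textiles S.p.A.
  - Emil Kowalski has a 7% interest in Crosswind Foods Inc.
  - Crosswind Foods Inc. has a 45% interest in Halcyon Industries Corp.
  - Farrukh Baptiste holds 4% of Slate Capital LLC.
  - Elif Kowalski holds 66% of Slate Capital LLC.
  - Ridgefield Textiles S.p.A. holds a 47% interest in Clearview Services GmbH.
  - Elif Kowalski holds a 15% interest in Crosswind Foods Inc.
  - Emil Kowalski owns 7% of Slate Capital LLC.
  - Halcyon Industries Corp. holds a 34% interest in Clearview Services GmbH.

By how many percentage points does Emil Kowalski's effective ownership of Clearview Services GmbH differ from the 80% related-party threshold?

By sibling attribution (R2), Emil Kowalski is treated as also owning Elif Kowalski's interest in Crosswind Foods Inc, giving 7% + 15% = 22%.
By sibling attribution (R2), Emil Kowalski is treated as also owning Elif Kowalski's interest in Slate Capital LLC, giving 7% + 66% = 73%.
Chain via Crosswind Foods Inc. → Halcyon Industries Corp. (R1): 22% × 45% × 34% = 3.366% of Clearview Services GmbH.
Chain via Slate Capital LLC → Ridgefield Textiles S.p.A. (R1): 73% × 88% × 47% = 30.1928% of Clearview Services GmbH.
Direct interest in Clearview Services GmbH: 7%.
Aggregating (R3): 3.366% + 30.1928% + 7% = 40.5588%.
40.5588% falls short of the 80% threshold by 39.4412 percentage points.

39.4412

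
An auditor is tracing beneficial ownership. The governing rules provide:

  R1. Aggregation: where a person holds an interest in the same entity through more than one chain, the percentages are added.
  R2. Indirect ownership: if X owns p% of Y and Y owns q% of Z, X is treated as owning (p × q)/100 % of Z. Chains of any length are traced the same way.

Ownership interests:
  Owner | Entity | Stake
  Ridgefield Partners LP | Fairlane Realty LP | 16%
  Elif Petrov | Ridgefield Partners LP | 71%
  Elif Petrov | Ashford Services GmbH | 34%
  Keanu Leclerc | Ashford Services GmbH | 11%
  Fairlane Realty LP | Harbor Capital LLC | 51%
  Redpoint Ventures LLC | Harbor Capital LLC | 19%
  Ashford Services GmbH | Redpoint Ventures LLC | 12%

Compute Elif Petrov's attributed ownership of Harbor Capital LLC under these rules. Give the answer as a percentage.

Chain via Ashford Services GmbH → Redpoint Ventures LLC (R2): 34% × 12% × 19% = 0.7752% of Harbor Capital LLC.
Chain via Ridgefield Partners LP → Fairlane Realty LP (R2): 71% × 16% × 51% = 5.7936% of Harbor Capital LLC.
Aggregating (R1): 0.7752% + 5.7936% = 6.5688%.

6.5688%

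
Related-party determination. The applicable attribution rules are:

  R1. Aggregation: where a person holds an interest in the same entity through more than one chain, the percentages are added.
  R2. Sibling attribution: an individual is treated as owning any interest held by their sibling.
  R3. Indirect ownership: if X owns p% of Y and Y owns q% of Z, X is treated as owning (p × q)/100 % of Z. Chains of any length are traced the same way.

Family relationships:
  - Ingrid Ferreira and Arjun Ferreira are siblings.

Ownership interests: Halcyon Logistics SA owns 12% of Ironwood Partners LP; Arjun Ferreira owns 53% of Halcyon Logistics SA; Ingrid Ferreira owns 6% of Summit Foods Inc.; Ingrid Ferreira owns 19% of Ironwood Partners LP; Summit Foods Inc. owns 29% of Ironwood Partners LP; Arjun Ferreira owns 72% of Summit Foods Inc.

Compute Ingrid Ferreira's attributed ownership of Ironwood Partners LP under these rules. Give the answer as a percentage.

By sibling attribution (R2), Ingrid Ferreira is treated as also owning Arjun Ferreira's interest in Summit Foods Inc, giving 6% + 72% = 78%.
By sibling attribution (R2), Ingrid Ferreira is treated as owning Arjun Ferreira's 53% interest in Halcyon Logistics SA.
Chain via Summit Foods Inc. (R3): 78% × 29% = 22.62% of Ironwood Partners LP.
Direct interest in Ironwood Partners LP: 19%.
Chain via Halcyon Logistics SA (R3): 53% × 12% = 6.36% of Ironwood Partners LP.
Aggregating (R1): 22.62% + 19% + 6.36% = 47.98%.

47.98%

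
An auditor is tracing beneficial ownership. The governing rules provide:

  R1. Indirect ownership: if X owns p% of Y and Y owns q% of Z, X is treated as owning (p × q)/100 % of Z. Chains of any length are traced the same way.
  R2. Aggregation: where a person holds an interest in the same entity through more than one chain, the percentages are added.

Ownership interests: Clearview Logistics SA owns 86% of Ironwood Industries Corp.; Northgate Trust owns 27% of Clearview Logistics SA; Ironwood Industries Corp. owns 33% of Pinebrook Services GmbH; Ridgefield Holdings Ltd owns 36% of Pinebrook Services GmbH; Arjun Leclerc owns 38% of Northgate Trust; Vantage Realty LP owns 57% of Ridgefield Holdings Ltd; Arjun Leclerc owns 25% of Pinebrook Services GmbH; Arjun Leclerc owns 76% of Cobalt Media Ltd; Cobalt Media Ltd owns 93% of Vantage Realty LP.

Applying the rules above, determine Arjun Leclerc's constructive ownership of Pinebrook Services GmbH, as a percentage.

42.415324%

Chain via Cobalt Media Ltd → Vantage Realty LP → Ridgefield Holdings Ltd (R1): 76% × 93% × 57% × 36% = 14.503536% of Pinebrook Services GmbH.
Chain via Northgate Trust → Clearview Logistics SA → Ironwood Industries Corp. (R1): 38% × 27% × 86% × 33% = 2.911788% of Pinebrook Services GmbH.
Direct interest in Pinebrook Services GmbH: 25%.
Aggregating (R2): 14.503536% + 2.911788% + 25% = 42.415324%.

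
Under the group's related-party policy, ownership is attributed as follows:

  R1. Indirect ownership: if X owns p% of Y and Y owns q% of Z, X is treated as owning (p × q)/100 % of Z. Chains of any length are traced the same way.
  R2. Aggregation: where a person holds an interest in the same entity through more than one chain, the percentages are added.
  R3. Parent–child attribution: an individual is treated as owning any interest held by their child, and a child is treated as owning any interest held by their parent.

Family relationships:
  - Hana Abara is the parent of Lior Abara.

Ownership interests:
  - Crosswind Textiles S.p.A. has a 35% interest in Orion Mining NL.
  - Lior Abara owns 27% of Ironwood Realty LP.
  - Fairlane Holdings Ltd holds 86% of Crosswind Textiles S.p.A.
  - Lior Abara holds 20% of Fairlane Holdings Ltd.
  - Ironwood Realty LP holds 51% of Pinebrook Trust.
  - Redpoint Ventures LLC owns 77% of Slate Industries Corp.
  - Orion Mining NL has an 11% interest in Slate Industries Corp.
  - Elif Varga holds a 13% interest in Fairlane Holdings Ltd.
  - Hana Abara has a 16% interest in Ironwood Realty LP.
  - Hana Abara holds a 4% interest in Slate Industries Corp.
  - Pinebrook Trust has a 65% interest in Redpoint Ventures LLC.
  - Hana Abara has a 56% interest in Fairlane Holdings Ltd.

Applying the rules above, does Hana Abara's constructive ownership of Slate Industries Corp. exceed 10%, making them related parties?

Yes

By parent–child attribution (R3), Hana Abara is treated as also owning Lior Abara's interest in Ironwood Realty LP, giving 16% + 27% = 43%.
By parent–child attribution (R3), Hana Abara is treated as also owning Lior Abara's interest in Fairlane Holdings Ltd, giving 56% + 20% = 76%.
Chain via Ironwood Realty LP → Pinebrook Trust → Redpoint Ventures LLC (R1): 43% × 51% × 65% × 77% = 10.975965% of Slate Industries Corp.
Chain via Fairlane Holdings Ltd → Crosswind Textiles S.p.A. → Orion Mining NL (R1): 76% × 86% × 35% × 11% = 2.51636% of Slate Industries Corp.
Direct interest in Slate Industries Corp: 4%.
Aggregating (R2): 10.975965% + 2.51636% + 4% = 17.492325%.
17.492325% exceeds the 10% threshold, so Hana is a related party to Slate Industries Corp.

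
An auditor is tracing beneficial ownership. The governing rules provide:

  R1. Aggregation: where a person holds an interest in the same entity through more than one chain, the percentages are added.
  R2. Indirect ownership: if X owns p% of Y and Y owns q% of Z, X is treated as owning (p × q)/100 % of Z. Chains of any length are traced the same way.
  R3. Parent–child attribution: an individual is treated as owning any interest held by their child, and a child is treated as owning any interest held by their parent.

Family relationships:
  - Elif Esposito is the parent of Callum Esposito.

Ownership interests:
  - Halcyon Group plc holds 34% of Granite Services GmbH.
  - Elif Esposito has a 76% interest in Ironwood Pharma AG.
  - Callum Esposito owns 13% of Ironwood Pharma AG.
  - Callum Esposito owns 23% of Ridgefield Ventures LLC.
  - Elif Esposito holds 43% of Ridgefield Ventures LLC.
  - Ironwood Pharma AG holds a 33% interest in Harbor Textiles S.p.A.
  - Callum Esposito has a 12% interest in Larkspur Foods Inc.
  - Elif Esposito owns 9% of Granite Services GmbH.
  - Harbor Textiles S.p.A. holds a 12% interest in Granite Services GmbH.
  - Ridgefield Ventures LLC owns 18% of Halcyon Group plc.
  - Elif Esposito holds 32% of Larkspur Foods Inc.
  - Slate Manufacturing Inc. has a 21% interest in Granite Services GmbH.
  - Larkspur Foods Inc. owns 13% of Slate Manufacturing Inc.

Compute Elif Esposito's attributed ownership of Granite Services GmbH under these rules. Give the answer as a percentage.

By parent–child attribution (R3), Elif Esposito is treated as also owning Callum Esposito's interest in Ridgefield Ventures LLC, giving 43% + 23% = 66%.
By parent–child attribution (R3), Elif Esposito is treated as also owning Callum Esposito's interest in Ironwood Pharma AG, giving 76% + 13% = 89%.
By parent–child attribution (R3), Elif Esposito is treated as also owning Callum Esposito's interest in Larkspur Foods Inc, giving 32% + 12% = 44%.
Chain via Ridgefield Ventures LLC → Halcyon Group plc (R2): 66% × 18% × 34% = 4.0392% of Granite Services GmbH.
Chain via Ironwood Pharma AG → Harbor Textiles S.p.A. (R2): 89% × 33% × 12% = 3.5244% of Granite Services GmbH.
Chain via Larkspur Foods Inc. → Slate Manufacturing Inc. (R2): 44% × 13% × 21% = 1.2012% of Granite Services GmbH.
Direct interest in Granite Services GmbH: 9%.
Aggregating (R1): 4.0392% + 3.5244% + 1.2012% + 9% = 17.7648%.

17.7648%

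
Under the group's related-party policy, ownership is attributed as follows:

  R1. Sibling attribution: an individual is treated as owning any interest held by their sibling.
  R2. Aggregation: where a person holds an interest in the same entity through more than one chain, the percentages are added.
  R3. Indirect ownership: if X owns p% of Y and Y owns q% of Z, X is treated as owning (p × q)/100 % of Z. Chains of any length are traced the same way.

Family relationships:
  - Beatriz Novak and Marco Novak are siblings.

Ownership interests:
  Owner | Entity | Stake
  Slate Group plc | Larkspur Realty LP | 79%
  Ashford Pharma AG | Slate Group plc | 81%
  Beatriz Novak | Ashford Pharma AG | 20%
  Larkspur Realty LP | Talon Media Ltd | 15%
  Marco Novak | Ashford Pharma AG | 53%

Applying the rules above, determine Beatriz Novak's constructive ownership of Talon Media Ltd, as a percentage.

7.006905%

By sibling attribution (R1), Beatriz Novak is treated as also owning Marco Novak's interest in Ashford Pharma AG, giving 20% + 53% = 73%.
Chain via Ashford Pharma AG → Slate Group plc → Larkspur Realty LP (R3): 73% × 81% × 79% × 15% = 7.006905% of Talon Media Ltd.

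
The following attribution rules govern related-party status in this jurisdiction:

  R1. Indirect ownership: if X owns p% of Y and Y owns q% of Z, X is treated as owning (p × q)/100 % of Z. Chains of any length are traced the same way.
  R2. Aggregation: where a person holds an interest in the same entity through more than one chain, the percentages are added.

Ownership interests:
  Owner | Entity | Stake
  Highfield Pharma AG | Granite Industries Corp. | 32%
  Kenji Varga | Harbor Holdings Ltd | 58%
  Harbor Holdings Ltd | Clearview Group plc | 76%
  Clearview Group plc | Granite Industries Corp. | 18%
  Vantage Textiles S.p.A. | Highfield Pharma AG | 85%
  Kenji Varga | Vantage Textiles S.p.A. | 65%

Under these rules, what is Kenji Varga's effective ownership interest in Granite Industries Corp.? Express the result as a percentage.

25.6144%

Chain via Vantage Textiles S.p.A. → Highfield Pharma AG (R1): 65% × 85% × 32% = 17.68% of Granite Industries Corp.
Chain via Harbor Holdings Ltd → Clearview Group plc (R1): 58% × 76% × 18% = 7.9344% of Granite Industries Corp.
Aggregating (R2): 17.68% + 7.9344% = 25.6144%.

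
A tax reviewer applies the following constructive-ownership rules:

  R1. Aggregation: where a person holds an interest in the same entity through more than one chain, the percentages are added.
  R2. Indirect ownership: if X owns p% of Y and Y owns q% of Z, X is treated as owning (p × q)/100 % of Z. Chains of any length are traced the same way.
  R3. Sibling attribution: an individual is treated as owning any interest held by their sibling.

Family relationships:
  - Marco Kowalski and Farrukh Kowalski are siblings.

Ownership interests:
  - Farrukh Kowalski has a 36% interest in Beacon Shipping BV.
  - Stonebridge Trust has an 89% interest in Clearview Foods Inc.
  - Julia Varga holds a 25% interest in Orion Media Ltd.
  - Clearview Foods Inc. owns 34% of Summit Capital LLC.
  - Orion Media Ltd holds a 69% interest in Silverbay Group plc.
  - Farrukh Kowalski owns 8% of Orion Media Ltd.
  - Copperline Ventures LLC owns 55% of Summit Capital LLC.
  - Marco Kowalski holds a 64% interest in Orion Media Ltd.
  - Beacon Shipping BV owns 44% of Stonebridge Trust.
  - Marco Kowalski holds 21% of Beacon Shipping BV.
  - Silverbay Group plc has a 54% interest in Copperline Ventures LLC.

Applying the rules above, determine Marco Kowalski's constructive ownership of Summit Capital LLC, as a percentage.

By sibling attribution (R3), Marco Kowalski is treated as also owning Farrukh Kowalski's interest in Orion Media Ltd, giving 64% + 8% = 72%.
By sibling attribution (R3), Marco Kowalski is treated as also owning Farrukh Kowalski's interest in Beacon Shipping BV, giving 21% + 36% = 57%.
Chain via Orion Media Ltd → Silverbay Group plc → Copperline Ventures LLC (R2): 72% × 69% × 54% × 55% = 14.75496% of Summit Capital LLC.
Chain via Beacon Shipping BV → Stonebridge Trust → Clearview Foods Inc. (R2): 57% × 44% × 89% × 34% = 7.589208% of Summit Capital LLC.
Aggregating (R1): 14.75496% + 7.589208% = 22.344168%.

22.344168%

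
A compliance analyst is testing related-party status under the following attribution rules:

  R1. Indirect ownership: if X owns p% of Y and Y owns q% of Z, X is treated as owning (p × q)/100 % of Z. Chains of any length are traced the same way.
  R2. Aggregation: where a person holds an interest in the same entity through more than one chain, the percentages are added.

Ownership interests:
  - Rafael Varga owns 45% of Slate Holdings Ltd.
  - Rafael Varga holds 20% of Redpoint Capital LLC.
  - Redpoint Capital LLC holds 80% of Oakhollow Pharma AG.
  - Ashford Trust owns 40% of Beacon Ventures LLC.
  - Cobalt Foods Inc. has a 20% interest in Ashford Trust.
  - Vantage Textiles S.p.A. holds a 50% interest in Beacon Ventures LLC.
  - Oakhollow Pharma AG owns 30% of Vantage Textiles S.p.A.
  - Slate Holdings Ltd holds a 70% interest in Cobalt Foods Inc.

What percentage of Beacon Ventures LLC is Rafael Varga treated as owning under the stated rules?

4.92%

Chain via Redpoint Capital LLC → Oakhollow Pharma AG → Vantage Textiles S.p.A. (R1): 20% × 80% × 30% × 50% = 2.4% of Beacon Ventures LLC.
Chain via Slate Holdings Ltd → Cobalt Foods Inc. → Ashford Trust (R1): 45% × 70% × 20% × 40% = 2.52% of Beacon Ventures LLC.
Aggregating (R2): 2.4% + 2.52% = 4.92%.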